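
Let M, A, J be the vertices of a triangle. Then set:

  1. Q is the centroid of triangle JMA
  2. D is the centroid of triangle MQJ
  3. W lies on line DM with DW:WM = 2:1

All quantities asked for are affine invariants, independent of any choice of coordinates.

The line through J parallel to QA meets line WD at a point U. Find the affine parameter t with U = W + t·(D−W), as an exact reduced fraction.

Assign M = (0, 0), A = (1, 0), J = (0, 1) — the answer is frame-independent, so this choice is without loss of generality.
1. Q is the centroid of triangle JMA ⇒ Q = (1/3, 1/3)
2. D is the centroid of triangle MQJ ⇒ D = (1/9, 4/9)
3. W lies on line DM with DW:WM = 2:1 ⇒ W = (1/27, 4/27)
through J parallel to QA: direction (2/3, -1/3); meets WD at U = (2/9, 8/9)
U = W + t·(D−W) with t = 5/2

t = 5/2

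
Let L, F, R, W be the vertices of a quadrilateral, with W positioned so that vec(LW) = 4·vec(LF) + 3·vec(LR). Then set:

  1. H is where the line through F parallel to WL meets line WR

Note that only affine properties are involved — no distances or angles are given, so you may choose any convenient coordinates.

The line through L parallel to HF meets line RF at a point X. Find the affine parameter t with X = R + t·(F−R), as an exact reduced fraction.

Set L = (0, 0), F = (1, 0), R = (0, 1), W = (4, 3); any affine frame gives the same invariant.
1. H is where the line through F parallel to WL meets line WR ⇒ H = (7, 9/2)
through L parallel to HF: direction (-6, -9/2); meets RF at X = (4/7, 3/7)
X = R + t·(F−R) with t = 4/7

t = 4/7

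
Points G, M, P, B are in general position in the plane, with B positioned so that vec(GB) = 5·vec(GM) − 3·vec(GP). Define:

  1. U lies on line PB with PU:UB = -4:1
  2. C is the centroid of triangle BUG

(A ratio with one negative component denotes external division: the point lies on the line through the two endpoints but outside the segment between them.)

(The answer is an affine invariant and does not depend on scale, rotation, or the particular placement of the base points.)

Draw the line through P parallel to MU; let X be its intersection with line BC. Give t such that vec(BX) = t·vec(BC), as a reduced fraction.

t = -3/5

Assign G = (0, 0), M = (1, 0), P = (0, 1), B = (5, -3) — the answer is frame-independent, so this choice is without loss of generality.
1. U lies on line PB with PU:UB = -4:1 ⇒ U = (20/3, -13/3)
2. C is the centroid of triangle BUG ⇒ C = (35/9, -22/9)
through P parallel to MU: direction (17/3, -13/3); meets BC at X = (17/3, -10/3)
X = B + t·(C−B) with t = -3/5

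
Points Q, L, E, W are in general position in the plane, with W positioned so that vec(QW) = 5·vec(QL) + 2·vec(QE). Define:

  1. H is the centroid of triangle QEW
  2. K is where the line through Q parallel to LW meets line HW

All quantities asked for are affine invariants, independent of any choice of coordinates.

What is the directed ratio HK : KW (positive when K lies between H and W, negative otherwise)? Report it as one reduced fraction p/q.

Choose coordinates Q = (0, 0), L = (1, 0), E = (0, 1), W = (5, 2).
1. H is the centroid of triangle QEW ⇒ H = (5/3, 1)
2. K is where the line through Q parallel to LW meets line HW ⇒ K = (5/2, 5/4)
K = H + t·(W−H) with t = 1/4, so HK:KW = t:(1−t) = 1/4:3/4

HK:KW = 1/3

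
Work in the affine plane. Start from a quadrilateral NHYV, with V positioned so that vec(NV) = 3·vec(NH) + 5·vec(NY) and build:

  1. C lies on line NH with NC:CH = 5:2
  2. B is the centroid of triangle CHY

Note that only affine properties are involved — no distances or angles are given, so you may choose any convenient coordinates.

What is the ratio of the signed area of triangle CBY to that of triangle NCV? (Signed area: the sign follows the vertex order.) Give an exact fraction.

[CBY]:[NCV] = 2/75

Choose coordinates N = (0, 0), H = (1, 0), Y = (0, 1), V = (3, 5).
1. C lies on line NH with NC:CH = 5:2 ⇒ C = (5/7, 0)
2. B is the centroid of triangle CHY ⇒ B = (4/7, 1/3)
2·[CBY] = 2/21, 2·[NCV] = 25/7
[CBY]:[NCV] = 2/21:25/7 = 2/75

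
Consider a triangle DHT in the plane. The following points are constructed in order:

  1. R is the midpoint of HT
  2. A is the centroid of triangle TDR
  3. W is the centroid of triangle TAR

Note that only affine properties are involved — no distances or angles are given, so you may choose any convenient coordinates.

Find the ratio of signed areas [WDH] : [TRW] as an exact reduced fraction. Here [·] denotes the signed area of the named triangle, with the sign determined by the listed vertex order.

Assign D = (0, 0), H = (1, 0), T = (0, 1) — the answer is frame-independent, so this choice is without loss of generality.
1. R is the midpoint of HT ⇒ R = (1/2, 1/2)
2. A is the centroid of triangle TDR ⇒ A = (1/6, 1/2)
3. W is the centroid of triangle TAR ⇒ W = (2/9, 2/3)
2·[WDH] = 2/3, 2·[TRW] = -1/18
[WDH]:[TRW] = 2/3:-1/18 = -12

[WDH]:[TRW] = -12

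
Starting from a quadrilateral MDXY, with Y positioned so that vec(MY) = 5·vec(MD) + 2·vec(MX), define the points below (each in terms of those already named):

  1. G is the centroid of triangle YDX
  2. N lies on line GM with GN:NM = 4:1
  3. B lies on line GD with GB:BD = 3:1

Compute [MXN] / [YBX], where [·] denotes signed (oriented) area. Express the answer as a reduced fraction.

Choose coordinates M = (0, 0), D = (1, 0), X = (0, 1), Y = (5, 2).
1. G is the centroid of triangle YDX ⇒ G = (2, 1)
2. N lies on line GM with GN:NM = 4:1 ⇒ N = (2/5, 1/5)
3. B lies on line GD with GB:BD = 3:1 ⇒ B = (5/4, 1/4)
2·[MXN] = -2/5, 2·[YBX] = -5
[MXN]:[YBX] = -2/5:-5 = 2/25

[MXN]:[YBX] = 2/25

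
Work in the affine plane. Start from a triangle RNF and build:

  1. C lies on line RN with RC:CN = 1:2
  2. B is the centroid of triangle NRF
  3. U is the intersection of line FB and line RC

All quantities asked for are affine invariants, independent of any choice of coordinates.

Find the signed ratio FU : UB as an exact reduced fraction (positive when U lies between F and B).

FU:UB = -3

Work in coordinates with R = (0, 0), N = (1, 0), F = (0, 1).
1. C lies on line RN with RC:CN = 1:2 ⇒ C = (1/3, 0)
2. B is the centroid of triangle NRF ⇒ B = (1/3, 1/3)
3. U is the intersection of line FB and line RC ⇒ U = (1/2, 0)
U = F + t·(B−F) with t = 3/2, so FU:UB = t:(1−t) = 3/2:-1/2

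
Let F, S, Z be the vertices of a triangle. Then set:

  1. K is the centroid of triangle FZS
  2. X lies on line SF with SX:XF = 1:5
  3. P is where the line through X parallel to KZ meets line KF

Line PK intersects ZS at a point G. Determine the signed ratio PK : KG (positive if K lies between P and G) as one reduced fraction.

PK:KG = -4/3

Assign F = (0, 0), S = (1, 0), Z = (0, 1) — the answer is frame-independent, so this choice is without loss of generality.
1. K is the centroid of triangle FZS ⇒ K = (1/3, 1/3)
2. X lies on line SF with SX:XF = 1:5 ⇒ X = (5/6, 0)
3. P is where the line through X parallel to KZ meets line KF ⇒ P = (5/9, 5/9)
line PK meets ZS at G = (1/2, 1/2)
K = P + t·(G−P) with t = 4, so PK:KG = 4:-3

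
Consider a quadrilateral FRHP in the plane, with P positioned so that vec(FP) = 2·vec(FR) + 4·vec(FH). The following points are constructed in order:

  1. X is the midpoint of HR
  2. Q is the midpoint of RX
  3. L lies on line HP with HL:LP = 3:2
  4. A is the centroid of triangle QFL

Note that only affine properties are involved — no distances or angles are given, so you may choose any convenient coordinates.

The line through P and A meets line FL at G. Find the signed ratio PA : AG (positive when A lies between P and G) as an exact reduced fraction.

Set F = (0, 0), R = (1, 0), H = (0, 1), P = (2, 4); any affine frame gives the same invariant.
1. X is the midpoint of HR ⇒ X = (1/2, 1/2)
2. Q is the midpoint of RX ⇒ Q = (3/4, 1/4)
3. L lies on line HP with HL:LP = 3:2 ⇒ L = (6/5, 14/5)
4. A is the centroid of triangle QFL ⇒ A = (13/20, 61/60)
line PA meets FL at G = (-17/5, -119/15)
A = P + t·(G−P) with t = 1/4, so PA:AG = 1/4:3/4

PA:AG = 1/3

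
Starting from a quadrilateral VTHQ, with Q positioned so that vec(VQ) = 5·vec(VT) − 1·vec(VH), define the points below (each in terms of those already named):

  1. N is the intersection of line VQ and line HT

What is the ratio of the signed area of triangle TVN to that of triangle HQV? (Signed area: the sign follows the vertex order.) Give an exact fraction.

[TVN]:[HQV] = -1/20

Choose coordinates V = (0, 0), T = (1, 0), H = (0, 1), Q = (5, -1).
1. N is the intersection of line VQ and line HT ⇒ N = (5/4, -1/4)
2·[TVN] = 1/4, 2·[HQV] = -5
[TVN]:[HQV] = 1/4:-5 = -1/20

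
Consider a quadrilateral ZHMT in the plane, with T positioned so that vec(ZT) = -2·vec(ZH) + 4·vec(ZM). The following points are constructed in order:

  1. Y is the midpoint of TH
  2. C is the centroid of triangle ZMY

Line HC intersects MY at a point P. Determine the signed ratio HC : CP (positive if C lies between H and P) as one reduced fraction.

Assign Z = (0, 0), H = (1, 0), M = (0, 1), T = (-2, 4) — the answer is frame-independent, so this choice is without loss of generality.
1. Y is the midpoint of TH ⇒ Y = (-1/2, 2)
2. C is the centroid of triangle ZMY ⇒ C = (-1/6, 1)
line HC meets MY at P = (1/8, 3/4)
C = H + t·(P−H) with t = 4/3, so HC:CP = 4/3:-1/3

HC:CP = -4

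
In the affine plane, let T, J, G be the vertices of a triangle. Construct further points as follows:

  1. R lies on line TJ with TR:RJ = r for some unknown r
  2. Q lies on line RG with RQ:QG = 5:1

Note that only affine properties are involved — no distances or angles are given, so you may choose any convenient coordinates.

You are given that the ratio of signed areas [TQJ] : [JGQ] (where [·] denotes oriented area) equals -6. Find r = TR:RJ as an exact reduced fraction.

Work in coordinates with T = (0, 0), J = (1, 0), G = (0, 1).
1. With TR:RJ = r, write λ = r/(r+1) so R = T + λ·(J−T); R is affine-linear in λ
2. Q lies on line RG with RQ:QG = 5:1 ⇒ Q is an affine combination of earlier points and hence also affine-linear in λ
Every point depending on R is an affine combination of R and λ-independent points, so each such coordinate is linear in λ; the λ² term in each signed area is a multiple of (J−T)×(J−T) = 0, so 2·[TQJ] and 2·[JGQ] are each linear in λ. Evaluating at λ=0 and λ=1:
  2·[TQJ] = -5/6,   2·[JGQ] = -1/6·λ + 1/6
So [TQJ]:[JGQ] = (-5/6) / (-1/6·λ + 1/6). Setting this equal to -6:
  -5/6 = -6·(-1/6·λ + 1/6)  ⇒  λ = 1/6
Then r = λ/(1−λ) = (1/6)/(5/6) = 1/5. Check: with r = 1/5, R = (1/6, 0) and [TQJ]:[JGQ] = -6 as required.

r = 1/5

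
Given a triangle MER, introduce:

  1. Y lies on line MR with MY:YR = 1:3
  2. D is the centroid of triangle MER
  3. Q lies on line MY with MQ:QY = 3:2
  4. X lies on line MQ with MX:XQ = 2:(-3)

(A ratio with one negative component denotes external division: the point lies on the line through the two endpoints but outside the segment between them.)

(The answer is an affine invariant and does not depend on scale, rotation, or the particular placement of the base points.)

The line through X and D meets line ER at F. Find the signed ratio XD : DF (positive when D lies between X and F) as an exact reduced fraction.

Choose coordinates M = (0, 0), E = (1, 0), R = (0, 1).
1. Y lies on line MR with MY:YR = 1:3 ⇒ Y = (0, 1/4)
2. D is the centroid of triangle MER ⇒ D = (1/3, 1/3)
3. Q lies on line MY with MQ:QY = 3:2 ⇒ Q = (0, 3/20)
4. X lies on line MQ with MX:XQ = 2:(-3) ⇒ X = (0, -3/10)
line XD meets ER at F = (13/29, 16/29)
D = X + t·(F−X) with t = 29/39, so XD:DF = 29/39:10/39

XD:DF = 29/10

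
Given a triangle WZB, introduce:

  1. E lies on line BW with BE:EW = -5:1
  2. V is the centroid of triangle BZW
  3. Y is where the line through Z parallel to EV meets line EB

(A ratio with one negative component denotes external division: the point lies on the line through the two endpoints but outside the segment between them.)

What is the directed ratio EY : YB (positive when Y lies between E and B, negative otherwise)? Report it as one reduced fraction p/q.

Choose coordinates W = (0, 0), Z = (1, 0), B = (0, 1).
1. E lies on line BW with BE:EW = -5:1 ⇒ E = (0, -1/4)
2. V is the centroid of triangle BZW ⇒ V = (1/3, 1/3)
3. Y is where the line through Z parallel to EV meets line EB ⇒ Y = (0, -7/4)
Y = E + t·(B−E) with t = -6/5, so EY:YB = t:(1−t) = -6/5:11/5

EY:YB = -6/11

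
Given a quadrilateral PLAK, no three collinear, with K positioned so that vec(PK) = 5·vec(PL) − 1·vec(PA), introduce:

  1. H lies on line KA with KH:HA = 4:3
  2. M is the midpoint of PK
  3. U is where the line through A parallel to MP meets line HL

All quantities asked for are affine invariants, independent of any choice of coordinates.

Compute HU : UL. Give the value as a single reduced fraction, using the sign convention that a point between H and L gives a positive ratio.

HU:UL = -15/28

Choose coordinates P = (0, 0), L = (1, 0), A = (0, 1), K = (5, -1).
1. H lies on line KA with KH:HA = 4:3 ⇒ H = (15/7, 1/7)
2. M is the midpoint of PK ⇒ M = (5/2, -1/2)
3. U is where the line through A parallel to MP meets line HL ⇒ U = (45/13, 4/13)
U = H + t·(L−H) with t = -15/13, so HU:UL = t:(1−t) = -15/13:28/13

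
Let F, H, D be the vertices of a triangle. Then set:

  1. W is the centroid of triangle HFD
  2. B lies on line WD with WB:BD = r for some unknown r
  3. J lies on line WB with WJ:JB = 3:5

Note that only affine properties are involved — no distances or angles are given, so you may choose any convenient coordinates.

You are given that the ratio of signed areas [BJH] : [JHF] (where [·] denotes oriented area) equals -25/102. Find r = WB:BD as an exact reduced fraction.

Choose coordinates F = (0, 0), H = (1, 0), D = (0, 1).
1. W is the centroid of triangle HFD ⇒ W = (1/3, 1/3)
2. With WB:BD = r, write λ = r/(r+1) so B = W + λ·(D−W); B is affine-linear in λ
3. J lies on line WB with WJ:JB = 3:5 ⇒ J is an affine combination of earlier points and hence also affine-linear in λ
Every point depending on B is an affine combination of B and λ-independent points, so each such coordinate is linear in λ; the λ² term in each signed area is a multiple of (D−W)×(D−W) = 0, so 2·[BJH] and 2·[JHF] are each linear in λ. Evaluating at λ=0 and λ=1:
  2·[BJH] = 5/24·λ,   2·[JHF] = -1/4·λ − 1/3
So [BJH]:[JHF] = (5/24·λ) / (-1/4·λ − 1/3). Setting this equal to -25/102:
  5/24·λ = -25/102·(-1/4·λ − 1/3)  ⇒  λ = 5/9
Then r = λ/(1−λ) = (5/9)/(4/9) = 5/4. Check: with r = 5/4, B = (4/27, 19/27) and [BJH]:[JHF] = -25/102 as required.

r = 5/4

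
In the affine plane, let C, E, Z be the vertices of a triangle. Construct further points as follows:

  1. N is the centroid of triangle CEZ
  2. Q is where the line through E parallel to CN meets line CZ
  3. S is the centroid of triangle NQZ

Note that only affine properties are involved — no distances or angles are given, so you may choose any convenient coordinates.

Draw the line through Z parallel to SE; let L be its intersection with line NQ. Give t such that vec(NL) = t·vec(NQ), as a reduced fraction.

t = -5/11

Work in coordinates with C = (0, 0), E = (1, 0), Z = (0, 1).
1. N is the centroid of triangle CEZ ⇒ N = (1/3, 1/3)
2. Q is where the line through E parallel to CN meets line CZ ⇒ Q = (0, -1)
3. S is the centroid of triangle NQZ ⇒ S = (1/9, 1/9)
through Z parallel to SE: direction (8/9, -1/9); meets NQ at L = (16/33, 31/33)
L = N + t·(Q−N) with t = -5/11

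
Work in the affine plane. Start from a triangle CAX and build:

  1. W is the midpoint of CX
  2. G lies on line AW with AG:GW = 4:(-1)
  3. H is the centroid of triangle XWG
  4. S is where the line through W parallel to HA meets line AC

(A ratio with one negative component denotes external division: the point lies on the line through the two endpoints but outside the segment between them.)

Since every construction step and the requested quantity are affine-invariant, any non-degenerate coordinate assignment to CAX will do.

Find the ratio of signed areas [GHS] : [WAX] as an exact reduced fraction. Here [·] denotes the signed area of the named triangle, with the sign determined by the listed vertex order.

Set C = (0, 0), A = (1, 0), X = (0, 1); any affine frame gives the same invariant.
1. W is the midpoint of CX ⇒ W = (0, 1/2)
2. G lies on line AW with AG:GW = 4:(-1) ⇒ G = (-1/3, 2/3)
3. H is the centroid of triangle XWG ⇒ H = (-1/9, 13/18)
4. S is where the line through W parallel to HA meets line AC ⇒ S = (10/13, 0)
2·[GHS] = -49/234, 2·[WAX] = 1/2
[GHS]:[WAX] = -49/234:1/2 = -49/117

[GHS]:[WAX] = -49/117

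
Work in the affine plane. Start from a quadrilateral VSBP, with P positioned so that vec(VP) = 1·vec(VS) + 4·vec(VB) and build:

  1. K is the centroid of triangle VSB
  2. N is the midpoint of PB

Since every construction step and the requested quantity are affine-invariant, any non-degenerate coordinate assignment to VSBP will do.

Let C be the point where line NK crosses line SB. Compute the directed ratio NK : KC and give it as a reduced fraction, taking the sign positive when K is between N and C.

NK:KC = -7

Choose coordinates V = (0, 0), S = (1, 0), B = (0, 1), P = (1, 4).
1. K is the centroid of triangle VSB ⇒ K = (1/3, 1/3)
2. N is the midpoint of PB ⇒ N = (1/2, 5/2)
line NK meets SB at C = (5/14, 9/14)
K = N + t·(C−N) with t = 7/6, so NK:KC = 7/6:-1/6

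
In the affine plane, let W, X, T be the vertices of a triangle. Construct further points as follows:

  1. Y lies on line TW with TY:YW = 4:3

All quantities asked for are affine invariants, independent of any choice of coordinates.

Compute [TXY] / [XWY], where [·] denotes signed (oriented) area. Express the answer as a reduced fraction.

Assign W = (0, 0), X = (1, 0), T = (0, 1) — the answer is frame-independent, so this choice is without loss of generality.
1. Y lies on line TW with TY:YW = 4:3 ⇒ Y = (0, 3/7)
2·[TXY] = -4/7, 2·[XWY] = -3/7
[TXY]:[XWY] = -4/7:-3/7 = 4/3

[TXY]:[XWY] = 4/3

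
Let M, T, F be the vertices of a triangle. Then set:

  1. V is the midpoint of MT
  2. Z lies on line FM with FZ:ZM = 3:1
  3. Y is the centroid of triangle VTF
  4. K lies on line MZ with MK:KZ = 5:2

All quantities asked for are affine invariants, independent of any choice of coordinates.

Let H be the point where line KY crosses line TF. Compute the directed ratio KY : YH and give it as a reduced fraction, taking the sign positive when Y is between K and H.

KY:YH = 55/14

Assign M = (0, 0), T = (1, 0), F = (0, 1) — the answer is frame-independent, so this choice is without loss of generality.
1. V is the midpoint of MT ⇒ V = (1/2, 0)
2. Z lies on line FM with FZ:ZM = 3:1 ⇒ Z = (0, 1/4)
3. Y is the centroid of triangle VTF ⇒ Y = (1/2, 1/3)
4. K lies on line MZ with MK:KZ = 5:2 ⇒ K = (0, 5/28)
line KY meets TF at H = (69/110, 41/110)
Y = K + t·(H−K) with t = 55/69, so KY:YH = 55/69:14/69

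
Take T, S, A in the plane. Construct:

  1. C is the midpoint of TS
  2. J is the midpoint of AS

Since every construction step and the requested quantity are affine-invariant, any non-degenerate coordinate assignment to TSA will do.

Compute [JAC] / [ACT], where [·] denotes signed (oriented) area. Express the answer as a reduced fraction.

[JAC]:[ACT] = -1/2

Work in coordinates with T = (0, 0), S = (1, 0), A = (0, 1).
1. C is the midpoint of TS ⇒ C = (1/2, 0)
2. J is the midpoint of AS ⇒ J = (1/2, 1/2)
2·[JAC] = 1/4, 2·[ACT] = -1/2
[JAC]:[ACT] = 1/4:-1/2 = -1/2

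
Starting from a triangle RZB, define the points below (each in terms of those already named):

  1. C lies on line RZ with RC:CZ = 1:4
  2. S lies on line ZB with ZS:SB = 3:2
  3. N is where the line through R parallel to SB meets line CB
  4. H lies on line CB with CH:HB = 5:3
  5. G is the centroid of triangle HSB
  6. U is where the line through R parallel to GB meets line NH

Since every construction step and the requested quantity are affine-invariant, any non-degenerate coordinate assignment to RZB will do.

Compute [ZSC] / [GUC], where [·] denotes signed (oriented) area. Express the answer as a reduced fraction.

[ZSC]:[GUC] = -288/31

Choose coordinates R = (0, 0), Z = (1, 0), B = (0, 1).
1. C lies on line RZ with RC:CZ = 1:4 ⇒ C = (1/5, 0)
2. S lies on line ZB with ZS:SB = 3:2 ⇒ S = (2/5, 3/5)
3. N is where the line through R parallel to SB meets line CB ⇒ N = (1/4, -1/4)
4. H lies on line CB with CH:HB = 5:3 ⇒ H = (3/40, 5/8)
5. G is the centroid of triangle HSB ⇒ G = (19/120, 89/120)
6. U is where the line through R parallel to GB meets line NH ⇒ U = (19/64, -31/64)
2·[ZSC] = 12/25, 2·[GUC] = -31/600
[ZSC]:[GUC] = 12/25:-31/600 = -288/31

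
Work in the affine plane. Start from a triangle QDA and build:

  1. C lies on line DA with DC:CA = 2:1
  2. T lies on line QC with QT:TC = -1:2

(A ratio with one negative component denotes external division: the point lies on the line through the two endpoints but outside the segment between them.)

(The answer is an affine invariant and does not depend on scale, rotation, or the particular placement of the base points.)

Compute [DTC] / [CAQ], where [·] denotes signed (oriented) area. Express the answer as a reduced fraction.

Assign Q = (0, 0), D = (1, 0), A = (0, 1) — the answer is frame-independent, so this choice is without loss of generality.
1. C lies on line DA with DC:CA = 2:1 ⇒ C = (1/3, 2/3)
2. T lies on line QC with QT:TC = -1:2 ⇒ T = (-1/3, -2/3)
2·[DTC] = -4/3, 2·[CAQ] = 1/3
[DTC]:[CAQ] = -4/3:1/3 = -4

[DTC]:[CAQ] = -4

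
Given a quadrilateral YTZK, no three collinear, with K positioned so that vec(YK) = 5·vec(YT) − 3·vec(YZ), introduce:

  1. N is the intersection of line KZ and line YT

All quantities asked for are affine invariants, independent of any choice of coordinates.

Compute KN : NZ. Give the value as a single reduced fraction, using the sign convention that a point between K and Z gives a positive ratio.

Work in coordinates with Y = (0, 0), T = (1, 0), Z = (0, 1), K = (5, -3).
1. N is the intersection of line KZ and line YT ⇒ N = (5/4, 0)
N = K + t·(Z−K) with t = 3/4, so KN:NZ = t:(1−t) = 3/4:1/4

KN:NZ = 3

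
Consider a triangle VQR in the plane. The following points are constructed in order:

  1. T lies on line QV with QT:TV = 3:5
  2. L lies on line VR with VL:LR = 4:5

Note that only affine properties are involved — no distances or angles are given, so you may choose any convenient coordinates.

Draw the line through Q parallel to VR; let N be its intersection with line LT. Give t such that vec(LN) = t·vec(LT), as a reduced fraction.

Set V = (0, 0), Q = (1, 0), R = (0, 1); any affine frame gives the same invariant.
1. T lies on line QV with QT:TV = 3:5 ⇒ T = (5/8, 0)
2. L lies on line VR with VL:LR = 4:5 ⇒ L = (0, 4/9)
through Q parallel to VR: direction (0, 1); meets LT at N = (1, -4/15)
N = L + t·(T−L) with t = 8/5

t = 8/5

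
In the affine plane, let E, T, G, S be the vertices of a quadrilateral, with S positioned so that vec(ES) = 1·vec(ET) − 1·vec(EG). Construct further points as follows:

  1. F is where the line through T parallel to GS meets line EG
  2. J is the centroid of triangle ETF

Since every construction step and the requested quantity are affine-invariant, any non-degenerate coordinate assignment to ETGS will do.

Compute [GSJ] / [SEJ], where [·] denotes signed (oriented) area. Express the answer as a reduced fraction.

Set E = (0, 0), T = (1, 0), G = (0, 1), S = (1, -1); any affine frame gives the same invariant.
1. F is where the line through T parallel to GS meets line EG ⇒ F = (0, 2)
2. J is the centroid of triangle ETF ⇒ J = (1/3, 2/3)
2·[GSJ] = 1/3, 2·[SEJ] = -1
[GSJ]:[SEJ] = 1/3:-1 = -1/3

[GSJ]:[SEJ] = -1/3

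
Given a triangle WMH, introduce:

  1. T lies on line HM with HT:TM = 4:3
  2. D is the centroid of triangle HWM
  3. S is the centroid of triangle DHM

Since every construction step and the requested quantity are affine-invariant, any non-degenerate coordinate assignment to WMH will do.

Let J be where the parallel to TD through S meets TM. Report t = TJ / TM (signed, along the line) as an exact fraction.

t = -1/9

Set W = (0, 0), M = (1, 0), H = (0, 1); any affine frame gives the same invariant.
1. T lies on line HM with HT:TM = 4:3 ⇒ T = (4/7, 3/7)
2. D is the centroid of triangle HWM ⇒ D = (1/3, 1/3)
3. S is the centroid of triangle DHM ⇒ S = (4/9, 4/9)
through S parallel to TD: direction (-5/21, -2/21); meets TM at J = (11/21, 10/21)
J = T + t·(M−T) with t = -1/9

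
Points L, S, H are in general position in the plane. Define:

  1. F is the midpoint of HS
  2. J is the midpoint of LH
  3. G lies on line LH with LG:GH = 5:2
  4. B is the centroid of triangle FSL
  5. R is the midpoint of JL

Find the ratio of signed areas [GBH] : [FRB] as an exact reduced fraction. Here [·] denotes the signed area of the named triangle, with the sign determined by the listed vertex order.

Choose coordinates L = (0, 0), S = (1, 0), H = (0, 1).
1. F is the midpoint of HS ⇒ F = (1/2, 1/2)
2. J is the midpoint of LH ⇒ J = (0, 1/2)
3. G lies on line LH with LG:GH = 5:2 ⇒ G = (0, 5/7)
4. B is the centroid of triangle FSL ⇒ B = (1/2, 1/6)
5. R is the midpoint of JL ⇒ R = (0, 1/4)
2·[GBH] = 1/7, 2·[FRB] = 1/6
[GBH]:[FRB] = 1/7:1/6 = 6/7

[GBH]:[FRB] = 6/7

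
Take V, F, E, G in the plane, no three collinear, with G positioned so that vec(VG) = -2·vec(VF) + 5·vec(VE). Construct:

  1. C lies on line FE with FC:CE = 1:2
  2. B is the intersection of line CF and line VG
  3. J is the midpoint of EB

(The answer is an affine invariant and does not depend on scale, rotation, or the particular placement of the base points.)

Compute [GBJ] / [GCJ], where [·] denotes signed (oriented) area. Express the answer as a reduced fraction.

Work in coordinates with V = (0, 0), F = (1, 0), E = (0, 1), G = (-2, 5).
1. C lies on line FE with FC:CE = 1:2 ⇒ C = (2/3, 1/3)
2. B is the intersection of line CF and line VG ⇒ B = (-2/3, 5/3)
3. J is the midpoint of EB ⇒ J = (-1/3, 4/3)
2·[GBJ] = 2/3, 2·[GCJ] = -2
[GBJ]:[GCJ] = 2/3:-2 = -1/3

[GBJ]:[GCJ] = -1/3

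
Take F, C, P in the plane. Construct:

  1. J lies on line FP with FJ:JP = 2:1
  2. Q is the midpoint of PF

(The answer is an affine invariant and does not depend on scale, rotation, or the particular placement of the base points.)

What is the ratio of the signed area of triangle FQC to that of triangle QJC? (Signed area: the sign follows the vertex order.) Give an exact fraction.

[FQC]:[QJC] = 3

Set F = (0, 0), C = (1, 0), P = (0, 1); any affine frame gives the same invariant.
1. J lies on line FP with FJ:JP = 2:1 ⇒ J = (0, 2/3)
2. Q is the midpoint of PF ⇒ Q = (0, 1/2)
2·[FQC] = -1/2, 2·[QJC] = -1/6
[FQC]:[QJC] = -1/2:-1/6 = 3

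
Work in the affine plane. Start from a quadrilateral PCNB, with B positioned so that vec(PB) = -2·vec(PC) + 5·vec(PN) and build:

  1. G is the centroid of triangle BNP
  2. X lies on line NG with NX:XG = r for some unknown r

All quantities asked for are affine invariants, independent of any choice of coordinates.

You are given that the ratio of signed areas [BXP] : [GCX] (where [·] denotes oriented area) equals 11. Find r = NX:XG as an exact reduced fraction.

r = 5/2

Set P = (0, 0), C = (1, 0), N = (0, 1), B = (-2, 5); any affine frame gives the same invariant.
1. G is the centroid of triangle BNP ⇒ G = (-2/3, 2)
2. With NX:XG = r, write λ = r/(r+1) so X = N + λ·(G−N); X is affine-linear in λ
Every point depending on X is an affine combination of X and λ-independent points, so each such coordinate is linear in λ; the λ² term in each signed area is a multiple of (G−N)×(G−N) = 0, so 2·[BXP] and 2·[GCX] are each linear in λ. Evaluating at λ=0 and λ=1:
  2·[BXP] = 4/3·λ − 2,   2·[GCX] = 1/3·λ − 1/3
So [BXP]:[GCX] = (4/3·λ − 2) / (1/3·λ − 1/3). Setting this equal to 11:
  4/3·λ − 2 = 11·(1/3·λ − 1/3)  ⇒  λ = 5/7
Then r = λ/(1−λ) = (5/7)/(2/7) = 5/2. Check: with r = 5/2, X = (-10/21, 12/7) and [BXP]:[GCX] = 11 as required.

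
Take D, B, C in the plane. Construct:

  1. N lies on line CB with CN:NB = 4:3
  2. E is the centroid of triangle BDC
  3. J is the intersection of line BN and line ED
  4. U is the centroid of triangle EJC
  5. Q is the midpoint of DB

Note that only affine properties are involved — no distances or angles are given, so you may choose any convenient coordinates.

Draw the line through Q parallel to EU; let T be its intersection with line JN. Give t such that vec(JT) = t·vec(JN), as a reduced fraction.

t = -7/4

Assign D = (0, 0), B = (1, 0), C = (0, 1) — the answer is frame-independent, so this choice is without loss of generality.
1. N lies on line CB with CN:NB = 4:3 ⇒ N = (4/7, 3/7)
2. E is the centroid of triangle BDC ⇒ E = (1/3, 1/3)
3. J is the intersection of line BN and line ED ⇒ J = (1/2, 1/2)
4. U is the centroid of triangle EJC ⇒ U = (5/18, 11/18)
5. Q is the midpoint of DB ⇒ Q = (1/2, 0)
through Q parallel to EU: direction (-1/18, 5/18); meets JN at T = (3/8, 5/8)
T = J + t·(N−J) with t = -7/4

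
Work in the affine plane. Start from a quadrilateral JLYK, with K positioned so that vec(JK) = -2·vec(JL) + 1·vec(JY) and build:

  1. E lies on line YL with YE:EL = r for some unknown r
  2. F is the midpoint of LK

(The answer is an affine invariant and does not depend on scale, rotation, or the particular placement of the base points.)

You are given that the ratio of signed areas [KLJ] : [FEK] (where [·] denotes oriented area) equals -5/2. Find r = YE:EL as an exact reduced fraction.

r = 3/2

Assign J = (0, 0), L = (1, 0), Y = (0, 1), K = (-2, 1) — the answer is frame-independent, so this choice is without loss of generality.
1. With YE:EL = r, write λ = r/(r+1) so E = Y + λ·(L−Y); E is affine-linear in λ
2. F is the midpoint of LK ⇒ F = (-1/2, 1/2)
Every point depending on E is an affine combination of E and λ-independent points, so each such coordinate is linear in λ; the λ² term in each signed area is a multiple of (L−Y)×(L−Y) = 0, so 2·[KLJ] and 2·[FEK] are each linear in λ. Evaluating at λ=0 and λ=1:
  2·[KLJ] = -1,   2·[FEK] = −λ + 1
So [KLJ]:[FEK] = (-1) / (−λ + 1). Setting this equal to -5/2:
  -1 = -5/2·(−λ + 1)  ⇒  λ = 3/5
Then r = λ/(1−λ) = (3/5)/(2/5) = 3/2. Check: with r = 3/2, E = (3/5, 2/5) and [KLJ]:[FEK] = -5/2 as required.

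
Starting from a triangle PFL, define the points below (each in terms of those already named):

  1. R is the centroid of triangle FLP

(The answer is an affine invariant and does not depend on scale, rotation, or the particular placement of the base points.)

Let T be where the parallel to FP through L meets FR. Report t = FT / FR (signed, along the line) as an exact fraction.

t = 3

Set P = (0, 0), F = (1, 0), L = (0, 1); any affine frame gives the same invariant.
1. R is the centroid of triangle FLP ⇒ R = (1/3, 1/3)
through L parallel to FP: direction (-1, 0); meets FR at T = (-1, 1)
T = F + t·(R−F) with t = 3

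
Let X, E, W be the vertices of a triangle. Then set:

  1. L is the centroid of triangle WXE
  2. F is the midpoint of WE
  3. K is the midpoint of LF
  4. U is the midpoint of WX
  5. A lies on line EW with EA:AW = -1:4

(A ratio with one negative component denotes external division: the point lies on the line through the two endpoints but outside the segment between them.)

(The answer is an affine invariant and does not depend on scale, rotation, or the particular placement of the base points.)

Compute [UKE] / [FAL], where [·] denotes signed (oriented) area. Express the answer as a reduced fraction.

[UKE]:[FAL] = 9/20

Assign X = (0, 0), E = (1, 0), W = (0, 1) — the answer is frame-independent, so this choice is without loss of generality.
1. L is the centroid of triangle WXE ⇒ L = (1/3, 1/3)
2. F is the midpoint of WE ⇒ F = (1/2, 1/2)
3. K is the midpoint of LF ⇒ K = (5/12, 5/12)
4. U is the midpoint of WX ⇒ U = (0, 1/2)
5. A lies on line EW with EA:AW = -1:4 ⇒ A = (4/3, -1/3)
2·[UKE] = -1/8, 2·[FAL] = -5/18
[UKE]:[FAL] = -1/8:-5/18 = 9/20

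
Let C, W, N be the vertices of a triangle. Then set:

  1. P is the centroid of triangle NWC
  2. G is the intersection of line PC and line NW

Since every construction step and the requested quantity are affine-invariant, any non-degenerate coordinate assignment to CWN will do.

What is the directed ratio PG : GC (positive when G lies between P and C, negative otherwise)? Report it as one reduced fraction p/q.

PG:GC = -1/3

Set C = (0, 0), W = (1, 0), N = (0, 1); any affine frame gives the same invariant.
1. P is the centroid of triangle NWC ⇒ P = (1/3, 1/3)
2. G is the intersection of line PC and line NW ⇒ G = (1/2, 1/2)
G = P + t·(C−P) with t = -1/2, so PG:GC = t:(1−t) = -1/2:3/2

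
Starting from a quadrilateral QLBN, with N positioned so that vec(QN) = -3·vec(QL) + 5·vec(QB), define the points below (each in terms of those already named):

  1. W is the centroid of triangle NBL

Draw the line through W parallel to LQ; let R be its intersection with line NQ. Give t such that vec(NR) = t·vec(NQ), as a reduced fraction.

Choose coordinates Q = (0, 0), L = (1, 0), B = (0, 1), N = (-3, 5).
1. W is the centroid of triangle NBL ⇒ W = (-2/3, 2)
through W parallel to LQ: direction (-1, 0); meets NQ at R = (-6/5, 2)
R = N + t·(Q−N) with t = 3/5

t = 3/5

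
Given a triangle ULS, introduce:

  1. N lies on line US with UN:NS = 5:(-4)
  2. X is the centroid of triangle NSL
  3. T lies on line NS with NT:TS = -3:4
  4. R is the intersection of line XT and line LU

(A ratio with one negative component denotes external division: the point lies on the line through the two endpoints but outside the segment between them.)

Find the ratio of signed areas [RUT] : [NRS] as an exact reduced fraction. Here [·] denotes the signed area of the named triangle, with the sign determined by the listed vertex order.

[RUT]:[NRS] = 17/4

Assign U = (0, 0), L = (1, 0), S = (0, 1) — the answer is frame-independent, so this choice is without loss of generality.
1. N lies on line US with UN:NS = 5:(-4) ⇒ N = (0, 5)
2. X is the centroid of triangle NSL ⇒ X = (1/3, 2)
3. T lies on line NS with NT:TS = -3:4 ⇒ T = (0, 17)
4. R is the intersection of line XT and line LU ⇒ R = (17/45, 0)
2·[RUT] = -289/45, 2·[NRS] = -68/45
[RUT]:[NRS] = -289/45:-68/45 = 17/4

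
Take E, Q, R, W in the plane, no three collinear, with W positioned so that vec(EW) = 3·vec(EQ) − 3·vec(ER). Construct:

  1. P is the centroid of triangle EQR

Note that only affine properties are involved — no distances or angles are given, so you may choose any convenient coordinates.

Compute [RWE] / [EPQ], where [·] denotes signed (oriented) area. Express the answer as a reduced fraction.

Work in coordinates with E = (0, 0), Q = (1, 0), R = (0, 1), W = (3, -3).
1. P is the centroid of triangle EQR ⇒ P = (1/3, 1/3)
2·[RWE] = -3, 2·[EPQ] = -1/3
[RWE]:[EPQ] = -3:-1/3 = 9

[RWE]:[EPQ] = 9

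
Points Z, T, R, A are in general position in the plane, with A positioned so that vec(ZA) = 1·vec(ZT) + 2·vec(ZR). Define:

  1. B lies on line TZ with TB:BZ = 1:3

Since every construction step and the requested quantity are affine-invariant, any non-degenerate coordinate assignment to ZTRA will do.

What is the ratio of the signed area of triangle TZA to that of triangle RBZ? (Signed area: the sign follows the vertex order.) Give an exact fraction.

[TZA]:[RBZ] = 8/3

Set Z = (0, 0), T = (1, 0), R = (0, 1), A = (1, 2); any affine frame gives the same invariant.
1. B lies on line TZ with TB:BZ = 1:3 ⇒ B = (3/4, 0)
2·[TZA] = -2, 2·[RBZ] = -3/4
[TZA]:[RBZ] = -2:-3/4 = 8/3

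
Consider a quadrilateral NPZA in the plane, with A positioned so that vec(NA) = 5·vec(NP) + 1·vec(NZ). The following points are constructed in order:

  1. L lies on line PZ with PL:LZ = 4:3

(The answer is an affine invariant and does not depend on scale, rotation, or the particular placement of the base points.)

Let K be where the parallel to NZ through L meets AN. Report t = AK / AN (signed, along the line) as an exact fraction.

t = 32/35

Assign N = (0, 0), P = (1, 0), Z = (0, 1), A = (5, 1) — the answer is frame-independent, so this choice is without loss of generality.
1. L lies on line PZ with PL:LZ = 4:3 ⇒ L = (3/7, 4/7)
through L parallel to NZ: direction (0, 1); meets AN at K = (3/7, 3/35)
K = A + t·(N−A) with t = 32/35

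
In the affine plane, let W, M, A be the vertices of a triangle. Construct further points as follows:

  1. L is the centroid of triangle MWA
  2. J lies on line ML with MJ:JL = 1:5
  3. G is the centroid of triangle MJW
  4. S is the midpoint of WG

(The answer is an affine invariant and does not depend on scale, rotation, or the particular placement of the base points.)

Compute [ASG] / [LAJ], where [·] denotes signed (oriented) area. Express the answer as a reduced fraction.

[ASG]:[LAJ] = -17/15

Set W = (0, 0), M = (1, 0), A = (0, 1); any affine frame gives the same invariant.
1. L is the centroid of triangle MWA ⇒ L = (1/3, 1/3)
2. J lies on line ML with MJ:JL = 1:5 ⇒ J = (8/9, 1/18)
3. G is the centroid of triangle MJW ⇒ G = (17/27, 1/54)
4. S is the midpoint of WG ⇒ S = (17/54, 1/108)
2·[ASG] = 17/54, 2·[LAJ] = -5/18
[ASG]:[LAJ] = 17/54:-5/18 = -17/15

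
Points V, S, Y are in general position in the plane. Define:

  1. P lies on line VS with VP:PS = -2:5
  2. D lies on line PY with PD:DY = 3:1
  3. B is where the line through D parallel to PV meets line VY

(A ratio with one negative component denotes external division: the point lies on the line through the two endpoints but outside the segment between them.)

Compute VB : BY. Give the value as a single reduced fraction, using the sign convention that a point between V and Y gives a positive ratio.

Choose coordinates V = (0, 0), S = (1, 0), Y = (0, 1).
1. P lies on line VS with VP:PS = -2:5 ⇒ P = (-2/3, 0)
2. D lies on line PY with PD:DY = 3:1 ⇒ D = (-1/6, 3/4)
3. B is where the line through D parallel to PV meets line VY ⇒ B = (0, 3/4)
B = V + t·(Y−V) with t = 3/4, so VB:BY = t:(1−t) = 3/4:1/4

VB:BY = 3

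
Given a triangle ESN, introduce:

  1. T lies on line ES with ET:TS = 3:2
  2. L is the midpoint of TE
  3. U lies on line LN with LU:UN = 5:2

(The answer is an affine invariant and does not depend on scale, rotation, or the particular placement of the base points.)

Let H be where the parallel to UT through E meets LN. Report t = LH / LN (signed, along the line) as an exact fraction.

t = -5/7

Assign E = (0, 0), S = (1, 0), N = (0, 1) — the answer is frame-independent, so this choice is without loss of generality.
1. T lies on line ES with ET:TS = 3:2 ⇒ T = (3/5, 0)
2. L is the midpoint of TE ⇒ L = (3/10, 0)
3. U lies on line LN with LU:UN = 5:2 ⇒ U = (3/35, 5/7)
through E parallel to UT: direction (18/35, -5/7); meets LN at H = (18/35, -5/7)
H = L + t·(N−L) with t = -5/7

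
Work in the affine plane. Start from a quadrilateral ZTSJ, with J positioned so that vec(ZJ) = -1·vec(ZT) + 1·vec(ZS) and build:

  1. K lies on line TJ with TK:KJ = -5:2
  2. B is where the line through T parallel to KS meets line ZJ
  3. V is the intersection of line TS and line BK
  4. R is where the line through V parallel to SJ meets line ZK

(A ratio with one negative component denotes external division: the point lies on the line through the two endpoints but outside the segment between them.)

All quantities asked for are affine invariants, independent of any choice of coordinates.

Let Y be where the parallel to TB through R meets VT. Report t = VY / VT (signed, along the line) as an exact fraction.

t = -8/75

Work in coordinates with Z = (0, 0), T = (1, 0), S = (0, 1), J = (-1, 1).
1. K lies on line TJ with TK:KJ = -5:2 ⇒ K = (-7/3, 5/3)
2. B is where the line through T parallel to KS meets line ZJ ⇒ B = (-2/5, 2/5)
3. V is the intersection of line TS and line BK ⇒ V = (5/2, -3/2)
4. R is where the line through V parallel to SJ meets line ZK ⇒ R = (21/10, -3/2)
through R parallel to TB: direction (-7/5, 2/5); meets VT at Y = (133/50, -83/50)
Y = V + t·(T−V) with t = -8/75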